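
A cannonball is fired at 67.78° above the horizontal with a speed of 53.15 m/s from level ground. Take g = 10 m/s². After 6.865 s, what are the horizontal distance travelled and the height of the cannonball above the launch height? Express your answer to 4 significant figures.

x = 138.0 m, y = 102.1 m

v_x = 53.15 cos 67.78° = 20.099 m/s; v_y0 = 53.15 sin 67.78° = 49.203 m/s.
x = v_x t = 20.099 × 6.865 = 138.0 m.
y = v_y0 t − ½ g t² = 49.203×6.865 − 5.000×6.865² = 102.1 m.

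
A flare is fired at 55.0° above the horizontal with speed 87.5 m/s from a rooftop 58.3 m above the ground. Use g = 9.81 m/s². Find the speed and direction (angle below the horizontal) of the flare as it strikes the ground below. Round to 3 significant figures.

93.8 m/s at 57.7° below the horizontal

v_x = 87.5 cos 55.0° = 50.19 m/s (constant).
|v_y| at impact = √((71.68)² + 2×9.81×58.3) = 79.26 m/s.
Speed = √(50.19² + 79.26²) = 93.8 m/s; angle = arctan(79.26/50.19) = 57.7° below horizontal.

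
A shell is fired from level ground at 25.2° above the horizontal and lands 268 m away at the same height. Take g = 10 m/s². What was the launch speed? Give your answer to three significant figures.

59.0 m/s

On level ground, R = v₀² sin(2θ) / g, so v₀ = √(R g / sin 2θ).
sin(2 × 25.2°) = 0.7705.
v₀ = √(268 × 10 / 0.7705) = √3478 = 59.0 m/s.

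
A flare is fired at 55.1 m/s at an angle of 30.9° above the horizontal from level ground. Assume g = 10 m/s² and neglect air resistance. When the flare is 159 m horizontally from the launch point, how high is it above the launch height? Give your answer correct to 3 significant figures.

v_x = 55.1 cos 30.9° = 47.28 m/s, v_y0 = 55.1 sin 30.9° = 28.30 m/s.
Time to reach x = 159 m: t = x / v_x = 159 / 47.28 = 3.363 s.
y = v_y0 t − ½ g t² = 28.30×3.363 − 5.000×3.363² = 38.6 m.

38.6 m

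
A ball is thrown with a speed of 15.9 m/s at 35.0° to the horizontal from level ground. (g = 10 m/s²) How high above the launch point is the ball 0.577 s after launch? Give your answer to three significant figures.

v_y0 = 15.9 sin 35.0° = 9.120 m/s.
y(t) = v_y0 t − ½ g t² = 9.120×0.577 − 5.000×0.577² = 3.60 m.

3.60 m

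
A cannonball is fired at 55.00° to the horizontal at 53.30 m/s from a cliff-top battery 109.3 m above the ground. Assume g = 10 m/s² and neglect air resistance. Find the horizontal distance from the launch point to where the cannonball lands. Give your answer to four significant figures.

Components: v_x = 53.30 cos 55.00° = 30.572 m/s, v_y = 53.30 sin 55.00° = 43.661 m/s.
Vertical: 0 = 109.3 + 43.661 t − ½(10) t² ⇒ 5.000 t² − 43.661 t − 109.3 = 0.
t = [43.661 + √(1906.3 + 2186.0)] / 10.00 = 10.763 s.
Horizontal: R = v_x · t = 30.572 × 10.763 = 329.0 m.

329.0 m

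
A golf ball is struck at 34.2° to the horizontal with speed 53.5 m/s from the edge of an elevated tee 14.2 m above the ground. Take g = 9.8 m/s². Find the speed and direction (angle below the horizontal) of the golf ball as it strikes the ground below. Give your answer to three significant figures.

56.0 m/s at 37.9° below the horizontal

v_x = 53.5 cos 34.2° = 44.25 m/s (constant).
|v_y| at impact = √((30.07)² + 2×9.8×14.2) = 34.39 m/s.
Speed = √(44.25² + 34.39²) = 56.0 m/s; angle = arctan(34.39/44.25) = 37.9° below horizontal.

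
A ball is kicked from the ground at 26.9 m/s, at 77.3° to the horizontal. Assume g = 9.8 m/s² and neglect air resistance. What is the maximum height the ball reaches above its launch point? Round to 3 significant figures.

35.1 m

Vertical component of launch velocity: v_y = 26.9 sin 77.3° = 26.24 m/s.
At the highest point the vertical velocity is zero, so v_y² = 2 g h_max.
h_max = (26.24)² / (2 × 9.8) = 688.5 / 19.60 = 35.1 m.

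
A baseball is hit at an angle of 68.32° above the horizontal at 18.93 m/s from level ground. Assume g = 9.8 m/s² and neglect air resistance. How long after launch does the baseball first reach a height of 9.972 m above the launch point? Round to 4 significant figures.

0.7055 s

v_y0 = 18.93 sin 68.32° = 17.591 m/s.
Set y = v_y0 t − ½ g t² = 9.972: 4.900 t² − 17.591 t + 9.972 = 0.
t = [17.591 ± √(309.44 − 195.45)] / 9.8 = (17.591 ± 10.677) / 9.8, giving t = 0.7055 s or t = 2.884 s.
The baseball is on the way up at the first time, so t = 0.7055 s.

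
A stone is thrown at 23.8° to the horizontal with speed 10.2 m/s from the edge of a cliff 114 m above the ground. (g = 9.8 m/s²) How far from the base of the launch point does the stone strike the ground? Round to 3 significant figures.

Components: v_x = 10.2 cos 23.8° = 9.333 m/s, v_y = 10.2 sin 23.8° = 4.116 m/s.
Vertical: 0 = 114 + 4.116 t − ½(9.8) t² ⇒ 4.900 t² − 4.116 t − 114 = 0.
t = [4.116 + √(16.94 + 2234)] / 9.800 = 5.261 s.
Horizontal: R = v_x · t = 9.333 × 5.261 = 49.1 m.

49.1 m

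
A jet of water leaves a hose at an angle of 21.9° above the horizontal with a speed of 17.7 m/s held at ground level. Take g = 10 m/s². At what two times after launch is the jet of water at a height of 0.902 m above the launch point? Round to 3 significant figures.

v_y0 = 17.7 sin 21.9° = 6.602 m/s.
Set y = v_y0 t − ½ g t² = 0.902: 5.000 t² − 6.602 t + 0.902 = 0.
t = [6.602 ± √(43.59 − 18.04)] / 10 = (6.602 ± 5.055) / 10, giving t = 0.155 s or t = 1.17 s.
So the jet of water is at 0.902 m at t = 0.155 s (rising) and t = 1.17 s (falling).

0.155 s and 1.17 s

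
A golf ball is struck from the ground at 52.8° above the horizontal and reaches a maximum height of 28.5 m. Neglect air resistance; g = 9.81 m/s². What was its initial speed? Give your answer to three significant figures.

At maximum height v_y = 0, so (v₀ sin θ)² = 2 g H.
v₀ sin 52.8° = √(2 × 9.81 × 28.5) = 23.65 m/s.
v₀ = 23.65 / sin 52.8° = 23.65 / 0.7965 = 29.7 m/s.

29.7 m/s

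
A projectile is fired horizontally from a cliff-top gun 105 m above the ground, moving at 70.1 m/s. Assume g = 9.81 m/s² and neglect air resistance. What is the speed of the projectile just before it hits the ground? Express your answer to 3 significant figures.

Fall time: t = √(2 × 105 / 9.81) = 4.627 s.
At impact: v_x = 70.1 m/s (unchanged), v_y = g t = 9.81 × 4.627 = 45.39 m/s.
Speed = √(v_x² + v_y²) = √(4914 + 2060) = 83.5 m/s.

83.5 m/s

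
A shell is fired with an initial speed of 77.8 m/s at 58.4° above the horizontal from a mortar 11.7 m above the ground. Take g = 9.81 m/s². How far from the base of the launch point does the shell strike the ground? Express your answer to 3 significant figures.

558 m

Components: v_x = 77.8 cos 58.4° = 40.77 m/s, v_y = 77.8 sin 58.4° = 66.26 m/s.
Vertical: 0 = 11.7 + 66.26 t − ½(9.81) t² ⇒ 4.905 t² − 66.26 t − 11.7 = 0.
t = [66.26 + √(4390 + 229.6)] / 9.810 = 13.68 s.
Horizontal: R = v_x · t = 40.77 × 13.68 = 558 m.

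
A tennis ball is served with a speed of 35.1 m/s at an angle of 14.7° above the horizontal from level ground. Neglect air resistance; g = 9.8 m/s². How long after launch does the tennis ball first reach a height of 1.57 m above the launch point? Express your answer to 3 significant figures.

v_y0 = 35.1 sin 14.7° = 8.907 m/s.
Set y = v_y0 t − ½ g t² = 1.57: 4.900 t² − 8.907 t + 1.57 = 0.
t = [8.907 ± √(79.33 − 30.77)] / 9.8 = (8.907 ± 6.969) / 9.8, giving t = 0.198 s or t = 1.62 s.
The tennis ball is on the way up at the first time, so t = 0.198 s.

0.198 s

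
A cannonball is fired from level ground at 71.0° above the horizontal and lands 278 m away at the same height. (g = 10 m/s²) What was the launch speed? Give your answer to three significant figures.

67.2 m/s

On level ground, R = v₀² sin(2θ) / g, so v₀ = √(R g / sin 2θ).
sin(2 × 71.0°) = 0.6157.
v₀ = √(278 × 10 / 0.6157) = √4515 = 67.2 m/s.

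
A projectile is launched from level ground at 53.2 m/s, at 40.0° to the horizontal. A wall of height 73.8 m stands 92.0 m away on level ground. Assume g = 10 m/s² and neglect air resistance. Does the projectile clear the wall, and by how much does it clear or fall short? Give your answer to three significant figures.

No — it falls 22.1 m short of clearing the wall.

v_x = 53.2 cos 40.0° = 40.75 m/s; v_y0 = 53.2 sin 40.0° = 34.20 m/s.
Time to reach the wall: t = 92.0 / 40.75 = 2.258 s.
Height at that point: y = 34.20×2.258 − 5.000×2.258² = 51.73 m.
That is 73.8 − 51.73 = 22.1 m below the top of the wall, so the projectile does not clear it.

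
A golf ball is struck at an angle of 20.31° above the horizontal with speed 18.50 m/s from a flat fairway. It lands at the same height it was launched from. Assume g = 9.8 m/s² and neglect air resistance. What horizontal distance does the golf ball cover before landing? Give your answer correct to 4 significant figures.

Components: v_x = 18.50 cos 20.31° = 17.350 m/s, v_y = 18.50 sin 20.31° = 6.4213 m/s.
Time of flight (same landing height): t = 2 v_y / g = 2 × 6.4213 / 9.8 = 1.3105 s.
Range: R = v_x · t = 17.350 × 1.3105 = 22.74 m.

22.74 m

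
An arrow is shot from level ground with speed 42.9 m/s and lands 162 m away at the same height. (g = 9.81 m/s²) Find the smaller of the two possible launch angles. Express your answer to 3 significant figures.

Level-ground range: R = v₀² sin(2θ)/g ⇒ sin 2θ = R g / v₀² = 162×9.81/42.9² = 0.8635.
2θ = arcsin(0.8635) = 59.71° or 180° − 59.71° = 120.29°.
So θ = 29.9° or θ = 60.1°.

29.9°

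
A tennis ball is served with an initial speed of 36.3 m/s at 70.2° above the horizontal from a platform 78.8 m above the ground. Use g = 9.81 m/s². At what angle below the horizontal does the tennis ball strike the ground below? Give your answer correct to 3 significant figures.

76.7°

v_x = 36.3 cos 70.2° = 12.30 m/s.
At impact |v_y| = √(v_y0² + 2 g h) = √(34.15² + 2×9.81×78.8) = 52.08 m/s.
Angle below horizontal = arctan(|v_y| / v_x) = arctan(52.08 / 12.30) = 76.7°.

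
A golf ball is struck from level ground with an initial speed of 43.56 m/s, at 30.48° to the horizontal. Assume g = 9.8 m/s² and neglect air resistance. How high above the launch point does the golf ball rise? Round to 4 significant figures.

Vertical component of launch velocity: v_y = 43.56 sin 30.48° = 22.095 m/s.
At the highest point the vertical velocity is zero, so v_y² = 2 g h_max.
h_max = (22.095)² / (2 × 9.8) = 488.19 / 19.60 = 24.91 m.

24.91 m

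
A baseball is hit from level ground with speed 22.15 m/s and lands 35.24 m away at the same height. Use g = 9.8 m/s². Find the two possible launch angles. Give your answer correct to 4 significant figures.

22.37° and 67.63°

Level-ground range: R = v₀² sin(2θ)/g ⇒ sin 2θ = R g / v₀² = 35.24×9.8/22.15² = 0.7039.
2θ = arcsin(0.7039) = 44.741° or 180° − 44.741° = 135.259°.
So θ = 22.37° or θ = 67.63°.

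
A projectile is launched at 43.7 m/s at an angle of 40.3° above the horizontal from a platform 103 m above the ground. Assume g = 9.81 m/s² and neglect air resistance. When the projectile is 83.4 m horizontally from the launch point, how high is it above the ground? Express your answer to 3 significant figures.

143 m

v_x = 43.7 cos 40.3° = 33.33 m/s, v_y0 = 43.7 sin 40.3° = 28.26 m/s.
Time to reach x = 83.4 m: t = x / v_x = 83.4 / 33.33 = 2.502 s.
y = 103 + v_y0 t − ½ g t² = 103 + 28.26×2.502 − 4.905×2.502² = 143 m.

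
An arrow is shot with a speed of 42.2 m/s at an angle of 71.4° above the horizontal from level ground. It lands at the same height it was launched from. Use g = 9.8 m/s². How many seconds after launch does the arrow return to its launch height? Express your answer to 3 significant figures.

8.16 s

Vertical component: v_y = 42.2 sin 71.4° = 40.00 m/s.
For a projectile landing at launch height, time of flight is t = 2 v_y / g = 2 × 40.00 / 9.8 = 8.16 s.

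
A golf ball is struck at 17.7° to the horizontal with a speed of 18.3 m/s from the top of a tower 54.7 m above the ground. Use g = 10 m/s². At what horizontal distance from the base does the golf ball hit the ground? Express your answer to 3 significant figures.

68.2 m

Components: v_x = 18.3 cos 17.7° = 17.43 m/s, v_y = 18.3 sin 17.7° = 5.564 m/s.
Vertical: 0 = 54.7 + 5.564 t − ½(10) t² ⇒ 5.000 t² − 5.564 t − 54.7 = 0.
t = [5.564 + √(30.96 + 1094)] / 10.00 = 3.910 s.
Horizontal: R = v_x · t = 17.43 × 3.910 = 68.2 m.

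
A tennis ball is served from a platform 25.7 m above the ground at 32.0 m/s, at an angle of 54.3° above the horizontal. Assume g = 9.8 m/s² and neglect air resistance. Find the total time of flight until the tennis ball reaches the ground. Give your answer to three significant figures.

Vertical component: v_y = 32.0 sin 54.3° = 25.99 m/s.
Taking up as positive with launch at y = 25.7 m, landing at y = 0: 0 = 25.7 + 25.99 t − ½(9.8) t².
Solving 4.900 t² − 25.99 t − 25.7 = 0 gives t = [25.99 + √(25.99² + 4·4.900·25.7)] / 9.800 = 6.16 s.

6.16 s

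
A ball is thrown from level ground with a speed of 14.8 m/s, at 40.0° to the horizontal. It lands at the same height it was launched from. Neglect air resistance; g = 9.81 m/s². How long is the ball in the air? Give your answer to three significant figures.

Vertical component: v_y = 14.8 sin 40.0° = 9.513 m/s.
For a projectile landing at launch height, time of flight is t = 2 v_y / g = 2 × 9.513 / 9.81 = 1.94 s.

1.94 s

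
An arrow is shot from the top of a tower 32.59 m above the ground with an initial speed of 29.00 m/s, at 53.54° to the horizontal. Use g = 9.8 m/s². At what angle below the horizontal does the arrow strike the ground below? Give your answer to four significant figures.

v_x = 29.00 cos 53.54° = 17.234 m/s.
At impact |v_y| = √(v_y0² + 2 g h) = √(23.324² + 2×9.8×32.59) = 34.391 m/s.
Angle below horizontal = arctan(|v_y| / v_x) = arctan(34.391 / 17.234) = 63.38°.

63.38°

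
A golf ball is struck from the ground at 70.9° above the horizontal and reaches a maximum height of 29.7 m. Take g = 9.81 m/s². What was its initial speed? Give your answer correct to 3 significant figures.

25.5 m/s

At maximum height v_y = 0, so (v₀ sin θ)² = 2 g H.
v₀ sin 70.9° = √(2 × 9.81 × 29.7) = 24.14 m/s.
v₀ = 24.14 / sin 70.9° = 24.14 / 0.9449 = 25.5 m/s.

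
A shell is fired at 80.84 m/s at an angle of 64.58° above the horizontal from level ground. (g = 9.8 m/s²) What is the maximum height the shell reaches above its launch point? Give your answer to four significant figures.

Vertical component of launch velocity: v_y = 80.84 sin 64.58° = 73.014 m/s.
At the highest point the vertical velocity is zero, so v_y² = 2 g h_max.
h_max = (73.014)² / (2 × 9.8) = 5331.0 / 19.60 = 272.0 m.

272.0 m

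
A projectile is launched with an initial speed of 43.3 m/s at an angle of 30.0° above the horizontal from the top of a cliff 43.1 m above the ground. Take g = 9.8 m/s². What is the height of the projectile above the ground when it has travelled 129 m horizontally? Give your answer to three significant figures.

59.6 m

v_x = 43.3 cos 30.0° = 37.50 m/s, v_y0 = 43.3 sin 30.0° = 21.65 m/s.
Time to reach x = 129 m: t = x / v_x = 129 / 37.50 = 3.440 s.
y = 43.1 + v_y0 t − ½ g t² = 43.1 + 21.65×3.440 − 4.900×3.440² = 59.6 m.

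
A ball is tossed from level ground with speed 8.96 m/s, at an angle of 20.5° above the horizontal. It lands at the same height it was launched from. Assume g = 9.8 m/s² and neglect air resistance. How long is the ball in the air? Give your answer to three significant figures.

0.640 s

Vertical component: v_y = 8.96 sin 20.5° = 3.138 m/s.
For a projectile landing at launch height, time of flight is t = 2 v_y / g = 2 × 3.138 / 9.8 = 0.640 s.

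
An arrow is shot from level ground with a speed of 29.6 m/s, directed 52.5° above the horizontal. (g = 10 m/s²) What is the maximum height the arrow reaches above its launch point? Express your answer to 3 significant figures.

27.6 m

Vertical component of launch velocity: v_y = 29.6 sin 52.5° = 23.48 m/s.
At the highest point the vertical velocity is zero, so v_y² = 2 g h_max.
h_max = (23.48)² / (2 × 10) = 551.3 / 20.00 = 27.6 m.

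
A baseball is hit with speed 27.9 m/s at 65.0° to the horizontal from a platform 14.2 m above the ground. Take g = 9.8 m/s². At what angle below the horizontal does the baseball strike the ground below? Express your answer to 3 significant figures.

68.7°

v_x = 27.9 cos 65.0° = 11.79 m/s.
At impact |v_y| = √(v_y0² + 2 g h) = √(25.29² + 2×9.8×14.2) = 30.30 m/s.
Angle below horizontal = arctan(|v_y| / v_x) = arctan(30.30 / 11.79) = 68.7°.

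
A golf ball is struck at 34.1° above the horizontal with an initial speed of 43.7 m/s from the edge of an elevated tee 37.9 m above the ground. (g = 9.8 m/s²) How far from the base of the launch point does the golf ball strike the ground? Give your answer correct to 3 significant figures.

226 m

Components: v_x = 43.7 cos 34.1° = 36.19 m/s, v_y = 43.7 sin 34.1° = 24.50 m/s.
Vertical: 0 = 37.9 + 24.50 t − ½(9.8) t² ⇒ 4.900 t² − 24.50 t − 37.9 = 0.
t = [24.50 + √(600.2 + 742.8)] / 9.800 = 6.239 s.
Horizontal: R = v_x · t = 36.19 × 6.239 = 226 m.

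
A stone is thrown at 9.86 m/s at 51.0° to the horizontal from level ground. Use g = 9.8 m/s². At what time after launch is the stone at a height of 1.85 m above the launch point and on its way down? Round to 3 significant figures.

1.27 s

v_y0 = 9.86 sin 51.0° = 7.663 m/s.
Set y = v_y0 t − ½ g t² = 1.85: 4.900 t² − 7.663 t + 1.85 = 0.
t = [7.663 ± √(58.72 − 36.26)] / 9.8 = (7.663 ± 4.739) / 9.8, giving t = 0.298 s or t = 1.27 s.
On the way down corresponds to the larger root: t = 1.27 s.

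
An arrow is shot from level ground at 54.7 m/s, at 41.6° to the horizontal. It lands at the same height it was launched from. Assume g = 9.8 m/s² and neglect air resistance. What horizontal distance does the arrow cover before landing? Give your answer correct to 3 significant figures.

303 m

For level ground, R = v₀² sin(2θ) / g.
sin(2 × 41.6°) = sin 83.20° = 0.9930.
R = (54.7)² × 0.9930 / 9.8 = 303 m.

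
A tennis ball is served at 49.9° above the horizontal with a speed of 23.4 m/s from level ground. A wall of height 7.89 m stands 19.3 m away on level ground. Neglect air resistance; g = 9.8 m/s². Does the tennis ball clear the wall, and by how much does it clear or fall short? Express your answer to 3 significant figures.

v_x = 23.4 cos 49.9° = 15.07 m/s; v_y0 = 23.4 sin 49.9° = 17.90 m/s.
Time to reach the wall: t = 19.3 / 15.07 = 1.281 s.
Height at that point: y = 17.90×1.281 − 4.900×1.281² = 14.89 m.
That is 14.89 − 7.89 = 7.00 m above the top of the wall, so the tennis ball clears it.

Yes — it clears the wall by 7.00 m.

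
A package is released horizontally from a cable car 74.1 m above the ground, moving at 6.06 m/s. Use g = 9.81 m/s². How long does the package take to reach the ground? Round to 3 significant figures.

3.89 s

The horizontal speed doesn't affect the fall. With v_y0 = 0, h = ½ g t².
t = √(2 × 74.1 / 9.81) = √15.11 = 3.89 s.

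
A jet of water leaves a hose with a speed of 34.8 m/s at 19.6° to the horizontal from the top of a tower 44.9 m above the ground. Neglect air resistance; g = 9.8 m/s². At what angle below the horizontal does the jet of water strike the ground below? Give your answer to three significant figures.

44.2°

v_x = 34.8 cos 19.6° = 32.78 m/s.
At impact |v_y| = √(v_y0² + 2 g h) = √(11.67² + 2×9.8×44.9) = 31.88 m/s.
Angle below horizontal = arctan(|v_y| / v_x) = arctan(31.88 / 32.78) = 44.2°.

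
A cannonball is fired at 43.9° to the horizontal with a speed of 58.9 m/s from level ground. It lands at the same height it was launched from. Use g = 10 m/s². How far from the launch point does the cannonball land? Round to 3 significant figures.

For level ground, R = v₀² sin(2θ) / g.
sin(2 × 43.9°) = sin 87.80° = 0.9993.
R = (58.9)² × 0.9993 / 10 = 347 m.

347 m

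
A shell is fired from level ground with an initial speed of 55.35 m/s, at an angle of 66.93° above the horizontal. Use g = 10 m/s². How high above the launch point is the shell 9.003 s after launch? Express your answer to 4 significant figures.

v_y0 = 55.35 sin 66.93° = 50.923 m/s.
y(t) = v_y0 t − ½ g t² = 50.923×9.003 − 5.000×9.003² = 53.19 m.

53.19 m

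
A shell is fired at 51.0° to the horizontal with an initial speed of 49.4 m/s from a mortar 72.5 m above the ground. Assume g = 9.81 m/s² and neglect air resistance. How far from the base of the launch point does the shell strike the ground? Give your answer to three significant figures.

292 m

Components: v_x = 49.4 cos 51.0° = 31.09 m/s, v_y = 49.4 sin 51.0° = 38.39 m/s.
Vertical: 0 = 72.5 + 38.39 t − ½(9.81) t² ⇒ 4.905 t² − 38.39 t − 72.5 = 0.
t = [38.39 + √(1474 + 1422)] / 9.810 = 9.399 s.
Horizontal: R = v_x · t = 31.09 × 9.399 = 292 m.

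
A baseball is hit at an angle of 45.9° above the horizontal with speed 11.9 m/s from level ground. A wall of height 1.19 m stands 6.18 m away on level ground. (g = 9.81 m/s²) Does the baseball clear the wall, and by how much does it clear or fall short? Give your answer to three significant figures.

v_x = 11.9 cos 45.9° = 8.281 m/s; v_y0 = 11.9 sin 45.9° = 8.546 m/s.
Time to reach the wall: t = 6.18 / 8.281 = 0.7463 s.
Height at that point: y = 8.546×0.7463 − 4.905×0.7463² = 3.646 m.
That is 3.646 − 1.19 = 2.46 m above the top of the wall, so the baseball clears it.

Yes — it clears the wall by 2.46 m.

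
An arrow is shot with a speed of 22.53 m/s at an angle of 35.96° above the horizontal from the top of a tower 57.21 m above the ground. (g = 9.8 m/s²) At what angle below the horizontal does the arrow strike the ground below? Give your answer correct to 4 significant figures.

v_x = 22.53 cos 35.96° = 18.236 m/s.
At impact |v_y| = √(v_y0² + 2 g h) = √(13.230² + 2×9.8×57.21) = 36.005 m/s.
Angle below horizontal = arctan(|v_y| / v_x) = arctan(36.005 / 18.236) = 63.14°.

63.14°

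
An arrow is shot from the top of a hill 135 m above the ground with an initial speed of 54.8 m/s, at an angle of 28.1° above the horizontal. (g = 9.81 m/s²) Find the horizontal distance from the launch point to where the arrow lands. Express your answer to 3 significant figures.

Components: v_x = 54.8 cos 28.1° = 48.34 m/s, v_y = 54.8 sin 28.1° = 25.81 m/s.
Vertical: 0 = 135 + 25.81 t − ½(9.81) t² ⇒ 4.905 t² − 25.81 t − 135 = 0.
t = [25.81 + √(666.2 + 2649)] / 9.810 = 8.500 s.
Horizontal: R = v_x · t = 48.34 × 8.500 = 411 m.

411 m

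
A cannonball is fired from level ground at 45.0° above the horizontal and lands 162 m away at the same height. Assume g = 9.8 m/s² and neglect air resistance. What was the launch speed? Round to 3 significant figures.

39.8 m/s

On level ground, R = v₀² sin(2θ) / g, so v₀ = √(R g / sin 2θ).
sin(2 × 45.0°) = 1.000.
v₀ = √(162 × 9.8 / 1.000) = √1588 = 39.8 m/s.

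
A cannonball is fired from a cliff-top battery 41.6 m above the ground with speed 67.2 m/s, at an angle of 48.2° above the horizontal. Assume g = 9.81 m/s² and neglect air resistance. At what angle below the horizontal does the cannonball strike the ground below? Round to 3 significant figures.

v_x = 67.2 cos 48.2° = 44.79 m/s.
At impact |v_y| = √(v_y0² + 2 g h) = √(50.10² + 2×9.81×41.6) = 57.67 m/s.
Angle below horizontal = arctan(|v_y| / v_x) = arctan(57.67 / 44.79) = 52.2°.

52.2°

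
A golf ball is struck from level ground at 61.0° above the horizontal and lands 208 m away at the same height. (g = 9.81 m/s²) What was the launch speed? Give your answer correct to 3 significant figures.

On level ground, R = v₀² sin(2θ) / g, so v₀ = √(R g / sin 2θ).
sin(2 × 61.0°) = 0.8480.
v₀ = √(208 × 9.81 / 0.8480) = √2406 = 49.1 m/s.

49.1 m/s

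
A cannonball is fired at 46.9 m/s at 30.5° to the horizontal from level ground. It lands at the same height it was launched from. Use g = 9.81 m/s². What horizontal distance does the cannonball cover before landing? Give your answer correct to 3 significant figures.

196 m

Components: v_x = 46.9 cos 30.5° = 40.41 m/s, v_y = 46.9 sin 30.5° = 23.80 m/s.
Time of flight (same landing height): t = 2 v_y / g = 2 × 23.80 / 9.81 = 4.852 s.
Range: R = v_x · t = 40.41 × 4.852 = 196 m.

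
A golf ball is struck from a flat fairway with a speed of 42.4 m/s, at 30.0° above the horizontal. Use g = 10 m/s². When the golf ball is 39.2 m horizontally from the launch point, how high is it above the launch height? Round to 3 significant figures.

16.9 m

v_x = 42.4 cos 30.0° = 36.72 m/s, v_y0 = 42.4 sin 30.0° = 21.20 m/s.
Time to reach x = 39.2 m: t = x / v_x = 39.2 / 36.72 = 1.068 s.
y = v_y0 t − ½ g t² = 21.20×1.068 − 5.000×1.068² = 16.9 m.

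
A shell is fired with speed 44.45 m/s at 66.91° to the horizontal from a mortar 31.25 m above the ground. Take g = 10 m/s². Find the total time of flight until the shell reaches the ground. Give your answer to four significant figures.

Vertical component: v_y = 44.45 sin 66.91° = 40.889 m/s.
Taking up as positive with launch at y = 31.25 m, landing at y = 0: 0 = 31.25 + 40.889 t − ½(10) t².
Solving 5.000 t² − 40.889 t − 31.25 = 0 gives t = [40.889 + √(40.889² + 4·5.000·31.25)] / 10.00 = 8.882 s.

8.882 s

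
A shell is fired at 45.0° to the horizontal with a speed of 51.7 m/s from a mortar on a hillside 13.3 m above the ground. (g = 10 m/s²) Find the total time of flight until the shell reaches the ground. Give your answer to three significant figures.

7.66 s

Vertical component: v_y = 51.7 sin 45.0° = 36.56 m/s.
Taking up as positive with launch at y = 13.3 m, landing at y = 0: 0 = 13.3 + 36.56 t − ½(10) t².
Solving 5.000 t² − 36.56 t − 13.3 = 0 gives t = [36.56 + √(36.56² + 4·5.000·13.3)] / 10.00 = 7.66 s.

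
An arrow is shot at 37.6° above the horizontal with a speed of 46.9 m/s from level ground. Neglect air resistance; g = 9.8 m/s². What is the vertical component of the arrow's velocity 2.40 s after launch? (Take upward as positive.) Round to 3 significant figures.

Initial vertical component: v_y0 = 46.9 sin 37.6° = 28.62 m/s.
v_y(t) = v_y0 − g t = 28.62 − 9.8 × 2.40 = 5.10 m/s.

5.10 m/s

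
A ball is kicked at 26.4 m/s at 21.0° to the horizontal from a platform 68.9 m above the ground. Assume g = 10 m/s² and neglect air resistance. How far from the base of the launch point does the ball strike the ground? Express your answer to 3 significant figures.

Components: v_x = 26.4 cos 21.0° = 24.65 m/s, v_y = 26.4 sin 21.0° = 9.461 m/s.
Vertical: 0 = 68.9 + 9.461 t − ½(10) t² ⇒ 5.000 t² − 9.461 t − 68.9 = 0.
t = [9.461 + √(89.51 + 1378)] / 10.00 = 4.777 s.
Horizontal: R = v_x · t = 24.65 × 4.777 = 118 m.

118 m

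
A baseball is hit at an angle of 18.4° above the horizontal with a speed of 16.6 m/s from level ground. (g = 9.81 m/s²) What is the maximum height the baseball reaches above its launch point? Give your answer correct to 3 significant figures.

1.40 m

Vertical component of launch velocity: v_y = 16.6 sin 18.4° = 5.240 m/s.
At the highest point the vertical velocity is zero, so v_y² = 2 g h_max.
h_max = (5.240)² / (2 × 9.81) = 27.46 / 19.62 = 1.40 m.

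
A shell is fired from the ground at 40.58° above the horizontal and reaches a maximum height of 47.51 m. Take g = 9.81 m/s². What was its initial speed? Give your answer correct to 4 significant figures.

At maximum height v_y = 0, so (v₀ sin θ)² = 2 g H.
v₀ sin 40.58° = √(2 × 9.81 × 47.51) = 30.531 m/s.
v₀ = 30.531 / sin 40.58° = 30.531 / 0.6505 = 46.93 m/s.

46.93 m/s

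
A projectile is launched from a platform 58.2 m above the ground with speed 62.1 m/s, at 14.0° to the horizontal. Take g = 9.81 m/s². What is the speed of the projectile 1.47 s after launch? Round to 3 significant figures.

60.3 m/s

v_x = 62.1 cos 14.0° = 60.26 m/s (constant).
v_y(t) = 62.1 sin 14.0° − g t = 15.02 − 9.81 × 1.47 = 0.5993 m/s.
Speed = √(v_x² + v_y²) = √(3631 + 0.3592) = 60.3 m/s.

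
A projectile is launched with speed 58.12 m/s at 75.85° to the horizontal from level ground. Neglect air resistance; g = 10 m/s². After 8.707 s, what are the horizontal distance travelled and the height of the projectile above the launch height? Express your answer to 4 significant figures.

x = 123.7 m, y = 111.6 m

v_x = 58.12 cos 75.85° = 14.208 m/s; v_y0 = 58.12 sin 75.85° = 56.357 m/s.
x = v_x t = 14.208 × 8.707 = 123.7 m.
y = v_y0 t − ½ g t² = 56.357×8.707 − 5.000×8.707² = 111.6 m.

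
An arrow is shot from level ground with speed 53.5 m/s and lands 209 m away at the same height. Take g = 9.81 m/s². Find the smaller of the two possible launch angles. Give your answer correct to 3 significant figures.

22.9°

Level-ground range: R = v₀² sin(2θ)/g ⇒ sin 2θ = R g / v₀² = 209×9.81/53.5² = 0.7163.
2θ = arcsin(0.7163) = 45.75° or 180° − 45.75° = 134.25°.
So θ = 22.9° or θ = 67.1°.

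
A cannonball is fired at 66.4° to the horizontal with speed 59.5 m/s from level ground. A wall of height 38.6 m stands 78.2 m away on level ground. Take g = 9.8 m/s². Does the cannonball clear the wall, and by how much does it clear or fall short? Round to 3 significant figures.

Yes — it clears the wall by 87.6 m.

v_x = 59.5 cos 66.4° = 23.82 m/s; v_y0 = 59.5 sin 66.4° = 54.52 m/s.
Time to reach the wall: t = 78.2 / 23.82 = 3.283 s.
Height at that point: y = 54.52×3.283 − 4.900×3.283² = 126.2 m.
That is 126.2 − 38.6 = 87.6 m above the top of the wall, so the cannonball clears it.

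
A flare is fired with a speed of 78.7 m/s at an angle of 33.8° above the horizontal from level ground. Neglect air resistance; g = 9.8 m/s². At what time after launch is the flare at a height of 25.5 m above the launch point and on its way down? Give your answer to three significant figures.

8.31 s

v_y0 = 78.7 sin 33.8° = 43.78 m/s.
Set y = v_y0 t − ½ g t² = 25.5: 4.900 t² − 43.78 t + 25.5 = 0.
t = [43.78 ± √(1917 − 499.8)] / 9.8 = (43.78 ± 37.65) / 9.8, giving t = 0.626 s or t = 8.31 s.
On the way down corresponds to the larger root: t = 8.31 s.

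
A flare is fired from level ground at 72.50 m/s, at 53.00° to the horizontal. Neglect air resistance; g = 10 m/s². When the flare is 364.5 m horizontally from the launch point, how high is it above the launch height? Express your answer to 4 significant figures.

134.8 m

v_x = 72.50 cos 53.00° = 43.632 m/s, v_y0 = 72.50 sin 53.00° = 57.901 m/s.
Time to reach x = 364.5 m: t = x / v_x = 364.5 / 43.632 = 8.3540 s.
y = v_y0 t − ½ g t² = 57.901×8.3540 − 5.000×8.3540² = 134.8 m.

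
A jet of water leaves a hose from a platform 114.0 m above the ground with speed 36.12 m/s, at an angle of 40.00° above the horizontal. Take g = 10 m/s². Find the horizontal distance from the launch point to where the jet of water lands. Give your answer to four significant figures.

Components: v_x = 36.12 cos 40.00° = 27.670 m/s, v_y = 36.12 sin 40.00° = 23.217 m/s.
Vertical: 0 = 114.0 + 23.217 t − ½(10) t² ⇒ 5.000 t² − 23.217 t − 114.0 = 0.
t = [23.217 + √(539.03 + 2280.0)] / 10.00 = 7.6312 s.
Horizontal: R = v_x · t = 27.670 × 7.6312 = 211.2 m.

211.2 m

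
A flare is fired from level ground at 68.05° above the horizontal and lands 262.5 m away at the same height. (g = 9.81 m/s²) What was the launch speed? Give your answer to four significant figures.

On level ground, R = v₀² sin(2θ) / g, so v₀ = √(R g / sin 2θ).
sin(2 × 68.05°) = 0.6934.
v₀ = √(262.5 × 9.81 / 0.6934) = √3713.8 = 60.94 m/s.

60.94 m/s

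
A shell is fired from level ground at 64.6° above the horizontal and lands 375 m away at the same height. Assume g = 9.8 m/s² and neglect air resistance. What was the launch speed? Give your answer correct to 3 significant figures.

On level ground, R = v₀² sin(2θ) / g, so v₀ = √(R g / sin 2θ).
sin(2 × 64.6°) = 0.7749.
v₀ = √(375 × 9.8 / 0.7749) = √4743 = 68.9 m/s.

68.9 m/s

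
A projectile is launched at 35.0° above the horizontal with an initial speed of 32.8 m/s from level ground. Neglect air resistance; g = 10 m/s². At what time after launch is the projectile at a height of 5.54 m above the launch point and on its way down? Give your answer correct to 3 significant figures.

3.44 s

v_y0 = 32.8 sin 35.0° = 18.81 m/s.
Set y = v_y0 t − ½ g t² = 5.54: 5.000 t² − 18.81 t + 5.54 = 0.
t = [18.81 ± √(353.8 − 110.8)] / 10 = (18.81 ± 15.59) / 10, giving t = 0.322 s or t = 3.44 s.
On the way down corresponds to the larger root: t = 3.44 s.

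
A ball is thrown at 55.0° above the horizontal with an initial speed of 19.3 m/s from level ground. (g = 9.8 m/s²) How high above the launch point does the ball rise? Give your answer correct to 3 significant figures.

Vertical component of launch velocity: v_y = 19.3 sin 55.0° = 15.81 m/s.
At the highest point the vertical velocity is zero, so v_y² = 2 g h_max.
h_max = (15.81)² / (2 × 9.8) = 250.0 / 19.60 = 12.8 m.

12.8 m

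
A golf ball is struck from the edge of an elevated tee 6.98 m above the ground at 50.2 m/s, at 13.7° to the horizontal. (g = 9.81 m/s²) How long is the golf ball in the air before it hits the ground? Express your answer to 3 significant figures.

Vertical component: v_y = 50.2 sin 13.7° = 11.89 m/s.
Taking up as positive with launch at y = 6.98 m, landing at y = 0: 0 = 6.98 + 11.89 t − ½(9.81) t².
Solving 4.905 t² − 11.89 t − 6.98 = 0 gives t = [11.89 + √(11.89² + 4·4.905·6.98)] / 9.810 = 2.91 s.

2.91 s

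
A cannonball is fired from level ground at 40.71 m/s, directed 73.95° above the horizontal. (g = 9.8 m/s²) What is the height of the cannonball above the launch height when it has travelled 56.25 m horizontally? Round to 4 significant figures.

73.14 m

v_x = 40.71 cos 73.95° = 11.255 m/s, v_y0 = 40.71 sin 73.95° = 39.123 m/s.
Time to reach x = 56.25 m: t = x / v_x = 56.25 / 11.255 = 4.9978 s.
y = v_y0 t − ½ g t² = 39.123×4.9978 − 4.900×4.9978² = 73.14 m.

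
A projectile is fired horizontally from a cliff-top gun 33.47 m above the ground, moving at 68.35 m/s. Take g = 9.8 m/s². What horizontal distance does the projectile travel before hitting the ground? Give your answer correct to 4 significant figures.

Initial vertical velocity is zero, so the fall time comes from h = ½ g t²: t = √(2 × 33.47 / 9.8) = 2.6135 s.
Horizontal motion is uniform at 68.35 m/s, so x = 68.35 × 2.6135 = 178.6 m.

178.6 m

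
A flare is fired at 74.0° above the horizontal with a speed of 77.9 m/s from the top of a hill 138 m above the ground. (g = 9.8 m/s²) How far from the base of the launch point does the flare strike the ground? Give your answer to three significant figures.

364 m

Components: v_x = 77.9 cos 74.0° = 21.47 m/s, v_y = 77.9 sin 74.0° = 74.88 m/s.
Vertical: 0 = 138 + 74.88 t − ½(9.8) t² ⇒ 4.900 t² − 74.88 t − 138 = 0.
t = [74.88 + √(5607 + 2705)] / 9.800 = 16.94 s.
Horizontal: R = v_x · t = 21.47 × 16.94 = 364 m.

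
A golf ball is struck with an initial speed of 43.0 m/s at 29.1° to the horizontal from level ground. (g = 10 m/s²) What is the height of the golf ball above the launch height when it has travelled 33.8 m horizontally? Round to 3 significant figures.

v_x = 43.0 cos 29.1° = 37.57 m/s, v_y0 = 43.0 sin 29.1° = 20.91 m/s.
Time to reach x = 33.8 m: t = x / v_x = 33.8 / 37.57 = 0.8997 s.
y = v_y0 t − ½ g t² = 20.91×0.8997 − 5.000×0.8997² = 14.8 m.

14.8 m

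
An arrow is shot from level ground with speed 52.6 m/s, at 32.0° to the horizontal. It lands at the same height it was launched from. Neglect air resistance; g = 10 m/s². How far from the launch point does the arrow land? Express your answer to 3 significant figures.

For level ground, R = v₀² sin(2θ) / g.
sin(2 × 32.0°) = sin 64.00° = 0.8988.
R = (52.6)² × 0.8988 / 10 = 249 m.

249 m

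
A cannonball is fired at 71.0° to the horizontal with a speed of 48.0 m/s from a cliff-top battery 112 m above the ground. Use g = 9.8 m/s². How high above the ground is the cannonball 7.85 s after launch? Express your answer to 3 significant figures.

v_y0 = 48.0 sin 71.0° = 45.38 m/s.
y(t) = 112 + v_y0 t − ½ g t² = 112 + 45.38×7.85 − ½×9.8×7.85² = 166 m.

166 m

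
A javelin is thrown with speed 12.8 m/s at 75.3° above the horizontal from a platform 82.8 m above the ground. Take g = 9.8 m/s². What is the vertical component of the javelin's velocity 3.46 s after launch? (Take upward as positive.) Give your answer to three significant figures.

Initial vertical component: v_y0 = 12.8 sin 75.3° = 12.38 m/s.
v_y(t) = v_y0 − g t = 12.38 − 9.8 × 3.46 = -21.5 m/s.

-21.5 m/s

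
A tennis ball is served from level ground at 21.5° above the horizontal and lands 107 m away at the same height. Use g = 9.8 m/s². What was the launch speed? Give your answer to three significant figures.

On level ground, R = v₀² sin(2θ) / g, so v₀ = √(R g / sin 2θ).
sin(2 × 21.5°) = 0.6820.
v₀ = √(107 × 9.8 / 0.6820) = √1538 = 39.2 m/s.

39.2 m/s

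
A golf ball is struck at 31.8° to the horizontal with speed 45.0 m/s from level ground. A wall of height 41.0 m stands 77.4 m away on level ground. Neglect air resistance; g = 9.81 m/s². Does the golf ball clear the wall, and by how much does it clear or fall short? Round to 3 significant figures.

v_x = 45.0 cos 31.8° = 38.25 m/s; v_y0 = 45.0 sin 31.8° = 23.71 m/s.
Time to reach the wall: t = 77.4 / 38.25 = 2.024 s.
Height at that point: y = 23.71×2.024 − 4.905×2.024² = 27.90 m.
That is 41.0 − 27.90 = 13.1 m below the top of the wall, so the golf ball does not clear it.

No — it falls 13.1 m short of clearing the wall.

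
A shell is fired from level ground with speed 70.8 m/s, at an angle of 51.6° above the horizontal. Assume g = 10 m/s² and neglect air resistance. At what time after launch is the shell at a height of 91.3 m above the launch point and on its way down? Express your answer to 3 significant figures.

v_y0 = 70.8 sin 51.6° = 55.49 m/s.
Set y = v_y0 t − ½ g t² = 91.3: 5.000 t² − 55.49 t + 91.3 = 0.
t = [55.49 ± √(3079 − 1826)] / 10 = (55.49 ± 35.40) / 10, giving t = 2.01 s or t = 9.09 s.
On the way down corresponds to the larger root: t = 9.09 s.

9.09 s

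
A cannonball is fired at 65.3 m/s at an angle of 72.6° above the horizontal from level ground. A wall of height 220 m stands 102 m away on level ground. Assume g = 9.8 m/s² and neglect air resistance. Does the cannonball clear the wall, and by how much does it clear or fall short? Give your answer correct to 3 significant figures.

No — it falls 28.2 m short of clearing the wall.

v_x = 65.3 cos 72.6° = 19.53 m/s; v_y0 = 65.3 sin 72.6° = 62.31 m/s.
Time to reach the wall: t = 102 / 19.53 = 5.223 s.
Height at that point: y = 62.31×5.223 − 4.900×5.223² = 191.8 m.
That is 220 − 191.8 = 28.2 m below the top of the wall, so the cannonball does not clear it.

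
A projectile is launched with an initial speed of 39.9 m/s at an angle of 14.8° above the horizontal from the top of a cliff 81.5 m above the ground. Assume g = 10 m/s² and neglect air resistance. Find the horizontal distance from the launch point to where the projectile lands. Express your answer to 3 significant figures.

Components: v_x = 39.9 cos 14.8° = 38.58 m/s, v_y = 39.9 sin 14.8° = 10.19 m/s.
Vertical: 0 = 81.5 + 10.19 t − ½(10) t² ⇒ 5.000 t² − 10.19 t − 81.5 = 0.
t = [10.19 + √(103.8 + 1630)] / 10.00 = 5.183 s.
Horizontal: R = v_x · t = 38.58 × 5.183 = 200 m.

200 m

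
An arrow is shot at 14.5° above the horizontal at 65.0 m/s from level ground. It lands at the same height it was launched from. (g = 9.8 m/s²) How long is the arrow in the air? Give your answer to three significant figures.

3.32 s

Vertical component: v_y = 65.0 sin 14.5° = 16.27 m/s.
For a projectile landing at launch height, time of flight is t = 2 v_y / g = 2 × 16.27 / 9.8 = 3.32 s.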